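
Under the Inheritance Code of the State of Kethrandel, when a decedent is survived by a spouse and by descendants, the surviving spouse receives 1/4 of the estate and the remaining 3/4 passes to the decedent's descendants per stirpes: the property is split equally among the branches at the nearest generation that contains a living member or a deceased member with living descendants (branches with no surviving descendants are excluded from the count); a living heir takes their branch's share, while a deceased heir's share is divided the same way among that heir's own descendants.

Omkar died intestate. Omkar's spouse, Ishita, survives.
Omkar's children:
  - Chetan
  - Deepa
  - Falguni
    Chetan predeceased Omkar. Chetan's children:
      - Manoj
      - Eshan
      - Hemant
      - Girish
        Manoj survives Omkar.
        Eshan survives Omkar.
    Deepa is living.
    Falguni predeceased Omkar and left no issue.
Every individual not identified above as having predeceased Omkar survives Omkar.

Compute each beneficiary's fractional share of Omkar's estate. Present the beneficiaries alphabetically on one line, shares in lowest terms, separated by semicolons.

Deepa 3/8; Eshan 3/32; Girish 3/32; Hemant 3/32; Ishita 1/4; Manoj 3/32

Ishita, as surviving spouse, takes 1/4.
The remaining 3/4 passes to Omkar's descendants per stirpes.
Falguni left no surviving issue, so that branch lapses and is disregarded.
The 3/4 is divided into 2 equal shares of 3/8 among Chetan, Deepa.
Chetan predeceased; the 3/8 allotted to Chetan's branch passes to Chetan's issue by representation.
The 3/8 is divided into 4 equal shares of 3/32 among Manoj, Eshan, Hemant, Girish.
Manoj is living and takes 3/32.
Eshan is living and takes 3/32.
Hemant is living and takes 3/32.
Girish is living and takes 3/32.
Deepa is living and takes 3/8.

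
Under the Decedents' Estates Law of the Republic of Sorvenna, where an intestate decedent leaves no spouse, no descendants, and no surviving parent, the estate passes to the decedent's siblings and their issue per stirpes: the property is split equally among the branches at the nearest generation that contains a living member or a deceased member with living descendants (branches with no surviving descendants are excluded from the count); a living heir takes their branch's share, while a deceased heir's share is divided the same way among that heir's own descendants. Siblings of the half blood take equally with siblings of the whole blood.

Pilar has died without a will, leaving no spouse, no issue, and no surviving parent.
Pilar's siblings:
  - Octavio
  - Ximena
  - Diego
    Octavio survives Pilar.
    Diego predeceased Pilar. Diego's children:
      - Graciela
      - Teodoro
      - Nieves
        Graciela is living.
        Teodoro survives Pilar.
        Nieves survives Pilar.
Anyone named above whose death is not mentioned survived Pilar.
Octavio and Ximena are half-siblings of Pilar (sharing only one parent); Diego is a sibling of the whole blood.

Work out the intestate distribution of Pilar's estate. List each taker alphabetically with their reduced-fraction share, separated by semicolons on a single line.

No spouse, descendants, or parent survives, so the estate passes to Pilar's siblings per stirpes.
Half-blood and whole-blood siblings take equally under the stated rule.
The estate is divided into 3 equal shares of 1/3 among Octavio, Ximena, Diego.
Octavio is living and takes 1/3.
Ximena is living and takes 1/3.
Diego predeceased; the 1/3 allotted to Diego's branch passes to Diego's issue by representation.
The 1/3 is divided into 3 equal shares of 1/9 among Graciela, Teodoro, Nieves.
Graciela is living and takes 1/9.
Teodoro is living and takes 1/9.
Nieves is living and takes 1/9.

Graciela 1/9; Nieves 1/9; Octavio 1/3; Teodoro 1/9; Ximena 1/3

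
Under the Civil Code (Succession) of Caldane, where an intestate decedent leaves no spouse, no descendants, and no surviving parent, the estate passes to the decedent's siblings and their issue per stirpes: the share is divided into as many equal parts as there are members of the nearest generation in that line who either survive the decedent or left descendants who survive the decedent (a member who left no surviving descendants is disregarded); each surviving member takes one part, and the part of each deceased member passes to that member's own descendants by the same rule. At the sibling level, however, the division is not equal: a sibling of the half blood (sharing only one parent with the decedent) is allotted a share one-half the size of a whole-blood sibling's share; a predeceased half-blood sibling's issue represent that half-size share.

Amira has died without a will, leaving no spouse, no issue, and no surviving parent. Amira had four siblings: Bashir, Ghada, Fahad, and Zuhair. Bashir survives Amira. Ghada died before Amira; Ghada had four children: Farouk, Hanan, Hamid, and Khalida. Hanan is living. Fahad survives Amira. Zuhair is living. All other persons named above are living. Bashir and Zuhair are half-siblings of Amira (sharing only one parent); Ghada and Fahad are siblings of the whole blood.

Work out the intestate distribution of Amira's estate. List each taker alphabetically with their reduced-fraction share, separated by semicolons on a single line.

Bashir 1/6; Fahad 1/3; Farouk 1/12; Hamid 1/12; Hanan 1/12; Khalida 1/12; Zuhair 1/6

No spouse, descendants, or parent survives, so the estate passes to Amira's siblings per stirpes.
Half-blood siblings count for one-half the weight of whole-blood siblings at the initial division.
Dividing 1 in proportion to weights (total weight 3): Bashir (weight 1/2) → 1/6; Ghada (weight 1) → 1/3; Fahad (weight 1) → 1/3; Zuhair (weight 1/2) → 1/6.
Bashir is living and takes 1/6.
Ghada predeceased; the 1/3 allotted to Ghada's branch passes to Ghada's issue by representation.
The 1/3 is divided into 4 equal shares of 1/12 among Farouk, Hanan, Hamid, Khalida.
Farouk is living and takes 1/12.
Hanan is living and takes 1/12.
Hamid is living and takes 1/12.
Khalida is living and takes 1/12.
Fahad is living and takes 1/3.
Zuhair is living and takes 1/6.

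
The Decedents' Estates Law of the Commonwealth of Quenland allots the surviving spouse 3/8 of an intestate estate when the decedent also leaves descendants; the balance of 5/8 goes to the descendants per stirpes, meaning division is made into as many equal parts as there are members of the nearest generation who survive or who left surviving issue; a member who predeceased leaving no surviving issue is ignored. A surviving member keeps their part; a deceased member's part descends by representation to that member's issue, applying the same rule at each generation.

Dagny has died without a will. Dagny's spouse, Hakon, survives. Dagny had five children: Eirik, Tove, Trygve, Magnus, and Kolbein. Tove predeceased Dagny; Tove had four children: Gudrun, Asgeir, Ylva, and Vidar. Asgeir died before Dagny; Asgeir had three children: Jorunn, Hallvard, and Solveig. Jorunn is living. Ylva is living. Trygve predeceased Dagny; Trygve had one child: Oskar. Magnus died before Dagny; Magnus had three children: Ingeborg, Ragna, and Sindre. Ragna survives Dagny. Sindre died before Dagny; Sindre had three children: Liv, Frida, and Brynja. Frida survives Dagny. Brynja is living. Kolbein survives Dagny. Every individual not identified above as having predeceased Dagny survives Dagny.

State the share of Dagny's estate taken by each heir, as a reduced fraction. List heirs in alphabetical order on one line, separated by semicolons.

Hakon, as surviving spouse, takes 3/8.
The remaining 5/8 passes to Dagny's descendants per stirpes.
The 5/8 is divided into 5 equal shares of 1/8 among Eirik, Tove, Trygve, Magnus, Kolbein.
Eirik is living and takes 1/8.
Tove predeceased; the 1/8 allotted to Tove's branch passes to Tove's issue by representation.
The 1/8 is divided into 4 equal shares of 1/32 among Gudrun, Asgeir, Ylva, Vidar.
Gudrun is living and takes 1/32.
Asgeir predeceased; the 1/32 allotted to Asgeir's branch passes to Asgeir's issue by representation.
The 1/32 is divided into 3 equal shares of 1/96 among Jorunn, Hallvard, Solveig.
Jorunn is living and takes 1/96.
Hallvard is living and takes 1/96.
Solveig is living and takes 1/96.
Ylva is living and takes 1/32.
Vidar is living and takes 1/32.
Trygve predeceased; the 1/8 allotted to Trygve's branch passes to Trygve's issue by representation.
Oskar is the sole taker at this level and receives the full 1/8.
Magnus predeceased; the 1/8 allotted to Magnus's branch passes to Magnus's issue by representation.
The 1/8 is divided into 3 equal shares of 1/24 among Ingeborg, Ragna, Sindre.
Ingeborg is living and takes 1/24.
Ragna is living and takes 1/24.
Sindre predeceased; the 1/24 allotted to Sindre's branch passes to Sindre's issue by representation.
The 1/24 is divided into 3 equal shares of 1/72 among Liv, Frida, Brynja.
Liv is living and takes 1/72.
Frida is living and takes 1/72.
Brynja is living and takes 1/72.
Kolbein is living and takes 1/8.

Brynja 1/72; Eirik 1/8; Frida 1/72; Gudrun 1/32; Hakon 3/8; Hallvard 1/96; Ingeborg 1/24; Jorunn 1/96; Kolbein 1/8; Liv 1/72; Oskar 1/8; Ragna 1/24; Solveig 1/96; Vidar 1/32; Ylva 1/32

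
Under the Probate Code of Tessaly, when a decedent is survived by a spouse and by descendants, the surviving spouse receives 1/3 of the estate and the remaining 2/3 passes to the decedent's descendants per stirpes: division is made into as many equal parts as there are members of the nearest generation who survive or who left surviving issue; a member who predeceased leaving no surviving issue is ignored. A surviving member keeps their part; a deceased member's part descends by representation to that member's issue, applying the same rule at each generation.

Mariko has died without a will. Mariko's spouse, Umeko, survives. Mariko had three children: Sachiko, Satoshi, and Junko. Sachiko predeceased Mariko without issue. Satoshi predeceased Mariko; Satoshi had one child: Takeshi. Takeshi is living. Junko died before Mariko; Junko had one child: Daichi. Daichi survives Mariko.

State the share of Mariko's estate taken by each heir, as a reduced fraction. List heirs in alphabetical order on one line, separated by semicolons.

Umeko, as surviving spouse, takes 1/3.
The remaining 2/3 passes to Mariko's descendants per stirpes.
Sachiko left no surviving issue, so that branch lapses and is disregarded.
The 2/3 is divided into 2 equal shares of 1/3 among Satoshi, Junko.
Satoshi predeceased; the 1/3 allotted to Satoshi's branch passes to Satoshi's issue by representation.
Takeshi is the sole taker at this level and receives the full 1/3.
Junko predeceased; the 1/3 allotted to Junko's branch passes to Junko's issue by representation.
Daichi is the sole taker at this level and receives the full 1/3.

Daichi 1/3; Takeshi 1/3; Umeko 1/3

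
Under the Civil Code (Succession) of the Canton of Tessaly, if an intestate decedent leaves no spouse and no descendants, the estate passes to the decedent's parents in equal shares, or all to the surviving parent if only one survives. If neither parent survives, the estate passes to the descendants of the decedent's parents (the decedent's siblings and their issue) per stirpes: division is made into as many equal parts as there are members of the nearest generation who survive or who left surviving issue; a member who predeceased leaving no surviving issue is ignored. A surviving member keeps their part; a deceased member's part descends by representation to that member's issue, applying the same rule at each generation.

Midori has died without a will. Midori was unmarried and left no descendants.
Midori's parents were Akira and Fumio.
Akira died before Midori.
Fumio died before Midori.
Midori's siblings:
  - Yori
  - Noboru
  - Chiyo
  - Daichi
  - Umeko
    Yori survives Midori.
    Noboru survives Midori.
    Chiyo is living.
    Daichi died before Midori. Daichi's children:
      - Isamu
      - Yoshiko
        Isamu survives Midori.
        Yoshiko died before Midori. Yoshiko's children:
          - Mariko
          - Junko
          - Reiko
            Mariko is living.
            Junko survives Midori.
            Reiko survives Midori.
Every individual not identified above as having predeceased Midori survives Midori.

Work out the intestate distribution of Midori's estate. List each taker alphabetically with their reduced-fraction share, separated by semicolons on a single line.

Chiyo 1/5; Isamu 1/10; Junko 1/30; Mariko 1/30; Noboru 1/5; Reiko 1/30; Umeko 1/5; Yori 1/5

Neither parent survives and there are no descendants, so the estate passes to Midori's siblings and their issue per stirpes.
The estate is divided into 5 equal shares of 1/5 among Yori, Noboru, Chiyo, Daichi, Umeko.
Yori is living and takes 1/5.
Noboru is living and takes 1/5.
Chiyo is living and takes 1/5.
Daichi predeceased; the 1/5 allotted to Daichi's branch passes to Daichi's issue by representation.
The 1/5 is divided into 2 equal shares of 1/10 among Isamu, Yoshiko.
Isamu is living and takes 1/10.
Yoshiko predeceased; the 1/10 allotted to Yoshiko's branch passes to Yoshiko's issue by representation.
The 1/10 is divided into 3 equal shares of 1/30 among Mariko, Junko, Reiko.
Mariko is living and takes 1/30.
Junko is living and takes 1/30.
Reiko is living and takes 1/30.
Umeko is living and takes 1/5.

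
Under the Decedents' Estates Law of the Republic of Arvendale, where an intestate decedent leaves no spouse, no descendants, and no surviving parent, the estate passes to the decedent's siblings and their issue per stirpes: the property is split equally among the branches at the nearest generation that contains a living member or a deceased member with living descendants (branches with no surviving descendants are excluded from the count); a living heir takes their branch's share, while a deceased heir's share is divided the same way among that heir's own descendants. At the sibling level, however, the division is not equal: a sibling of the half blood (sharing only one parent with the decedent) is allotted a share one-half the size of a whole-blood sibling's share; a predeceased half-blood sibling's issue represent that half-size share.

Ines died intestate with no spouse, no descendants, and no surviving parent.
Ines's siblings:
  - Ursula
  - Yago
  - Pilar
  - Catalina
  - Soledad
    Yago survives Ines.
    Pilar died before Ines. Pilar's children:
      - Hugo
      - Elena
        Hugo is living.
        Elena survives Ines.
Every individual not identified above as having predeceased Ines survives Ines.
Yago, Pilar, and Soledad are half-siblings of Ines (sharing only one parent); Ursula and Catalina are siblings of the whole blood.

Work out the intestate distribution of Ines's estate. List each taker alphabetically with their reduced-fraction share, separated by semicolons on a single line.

No spouse, descendants, or parent survives, so the estate passes to Ines's siblings per stirpes.
Half-blood siblings count for one-half the weight of whole-blood siblings at the initial division.
Dividing 1 in proportion to weights (total weight 7/2): Ursula (weight 1) → 2/7; Yago (weight 1/2) → 1/7; Pilar (weight 1/2) → 1/7; Catalina (weight 1) → 2/7; Soledad (weight 1/2) → 1/7.
Ursula is living and takes 2/7.
Yago is living and takes 1/7.
Pilar predeceased; the 1/7 allotted to Pilar's branch passes to Pilar's issue by representation.
The 1/7 is divided into 2 equal shares of 1/14 among Hugo, Elena.
Hugo is living and takes 1/14.
Elena is living and takes 1/14.
Catalina is living and takes 2/7.
Soledad is living and takes 1/7.

Catalina 2/7; Elena 1/14; Hugo 1/14; Soledad 1/7; Ursula 2/7; Yago 1/7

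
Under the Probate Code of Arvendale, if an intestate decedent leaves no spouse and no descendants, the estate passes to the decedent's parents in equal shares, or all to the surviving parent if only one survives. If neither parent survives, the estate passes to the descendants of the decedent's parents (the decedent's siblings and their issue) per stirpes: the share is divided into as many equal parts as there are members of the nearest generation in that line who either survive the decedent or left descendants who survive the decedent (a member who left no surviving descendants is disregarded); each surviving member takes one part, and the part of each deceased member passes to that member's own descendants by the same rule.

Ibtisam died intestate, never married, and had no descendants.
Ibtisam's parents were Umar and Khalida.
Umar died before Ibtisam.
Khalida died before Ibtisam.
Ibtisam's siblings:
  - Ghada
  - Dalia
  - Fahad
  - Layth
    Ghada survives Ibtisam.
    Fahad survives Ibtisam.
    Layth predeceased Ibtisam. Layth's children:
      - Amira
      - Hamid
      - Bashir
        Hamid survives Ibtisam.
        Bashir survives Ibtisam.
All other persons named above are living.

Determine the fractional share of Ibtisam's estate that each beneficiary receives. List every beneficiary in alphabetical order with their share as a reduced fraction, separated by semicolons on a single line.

Neither parent survives and there are no descendants, so the estate passes to Ibtisam's siblings and their issue per stirpes.
The estate is divided into 4 equal shares of 1/4 among Ghada, Dalia, Fahad, Layth.
Ghada is living and takes 1/4.
Dalia is living and takes 1/4.
Fahad is living and takes 1/4.
Layth predeceased; the 1/4 allotted to Layth's branch passes to Layth's issue by representation.
The 1/4 is divided into 3 equal shares of 1/12 among Amira, Hamid, Bashir.
Amira is living and takes 1/12.
Hamid is living and takes 1/12.
Bashir is living and takes 1/12.

Amira 1/12; Bashir 1/12; Dalia 1/4; Fahad 1/4; Ghada 1/4; Hamid 1/12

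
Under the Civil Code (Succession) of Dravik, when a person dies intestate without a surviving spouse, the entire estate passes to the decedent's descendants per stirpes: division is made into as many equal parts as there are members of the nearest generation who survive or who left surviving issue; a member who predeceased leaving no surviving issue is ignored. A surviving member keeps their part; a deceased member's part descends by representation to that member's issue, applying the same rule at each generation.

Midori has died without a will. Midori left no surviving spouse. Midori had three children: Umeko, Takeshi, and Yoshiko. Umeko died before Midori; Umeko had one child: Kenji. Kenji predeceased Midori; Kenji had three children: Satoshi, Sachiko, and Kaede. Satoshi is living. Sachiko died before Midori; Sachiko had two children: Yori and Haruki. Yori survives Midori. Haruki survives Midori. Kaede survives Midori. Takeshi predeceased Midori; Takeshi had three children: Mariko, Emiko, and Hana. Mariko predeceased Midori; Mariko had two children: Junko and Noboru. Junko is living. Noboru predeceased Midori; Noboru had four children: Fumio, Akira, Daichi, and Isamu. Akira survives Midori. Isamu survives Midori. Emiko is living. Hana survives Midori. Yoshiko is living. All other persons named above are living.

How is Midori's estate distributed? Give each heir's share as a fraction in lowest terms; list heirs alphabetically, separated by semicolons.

Akira 1/72; Daichi 1/72; Emiko 1/9; Fumio 1/72; Hana 1/9; Haruki 1/18; Isamu 1/72; Junko 1/18; Kaede 1/9; Satoshi 1/9; Yori 1/18; Yoshiko 1/3

There is no surviving spouse, so the entire estate passes to Midori's descendants per stirpes.
The estate is divided into 3 equal shares of 1/3 among Umeko, Takeshi, Yoshiko.
Umeko predeceased; the 1/3 allotted to Umeko's branch passes to Umeko's issue by representation.
Kenji's line is the sole branch at this level, so the full 1/3 passes to Kenji's issue by representation.
The 1/3 is divided into 3 equal shares of 1/9 among Satoshi, Sachiko, Kaede.
Satoshi is living and takes 1/9.
Sachiko predeceased; the 1/9 allotted to Sachiko's branch passes to Sachiko's issue by representation.
The 1/9 is divided into 2 equal shares of 1/18 among Yori, Haruki.
Yori is living and takes 1/18.
Haruki is living and takes 1/18.
Kaede is living and takes 1/9.
Takeshi predeceased; the 1/3 allotted to Takeshi's branch passes to Takeshi's issue by representation.
The 1/3 is divided into 3 equal shares of 1/9 among Mariko, Emiko, Hana.
Mariko predeceased; the 1/9 allotted to Mariko's branch passes to Mariko's issue by representation.
The 1/9 is divided into 2 equal shares of 1/18 among Junko, Noboru.
Junko is living and takes 1/18.
Noboru predeceased; the 1/18 allotted to Noboru's branch passes to Noboru's issue by representation.
The 1/18 is divided into 4 equal shares of 1/72 among Fumio, Akira, Daichi, Isamu.
Fumio is living and takes 1/72.
Akira is living and takes 1/72.
Daichi is living and takes 1/72.
Isamu is living and takes 1/72.
Emiko is living and takes 1/9.
Hana is living and takes 1/9.
Yoshiko is living and takes 1/3.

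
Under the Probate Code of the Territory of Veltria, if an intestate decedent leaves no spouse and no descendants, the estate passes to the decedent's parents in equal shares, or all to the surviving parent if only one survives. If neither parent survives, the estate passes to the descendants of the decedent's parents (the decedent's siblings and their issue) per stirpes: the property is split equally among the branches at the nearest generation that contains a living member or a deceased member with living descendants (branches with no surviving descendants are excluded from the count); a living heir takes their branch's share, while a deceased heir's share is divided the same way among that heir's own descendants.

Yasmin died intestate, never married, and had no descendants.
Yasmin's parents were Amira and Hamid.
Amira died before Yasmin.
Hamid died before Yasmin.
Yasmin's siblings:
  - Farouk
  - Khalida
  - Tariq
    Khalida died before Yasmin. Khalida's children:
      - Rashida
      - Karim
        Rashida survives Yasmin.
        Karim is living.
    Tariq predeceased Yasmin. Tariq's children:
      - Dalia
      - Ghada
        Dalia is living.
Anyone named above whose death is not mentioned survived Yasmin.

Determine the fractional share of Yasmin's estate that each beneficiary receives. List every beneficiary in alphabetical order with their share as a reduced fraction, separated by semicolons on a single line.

Neither parent survives and there are no descendants, so the estate passes to Yasmin's siblings and their issue per stirpes.
The estate is divided into 3 equal shares of 1/3 among Farouk, Khalida, Tariq.
Farouk is living and takes 1/3.
Khalida predeceased; the 1/3 allotted to Khalida's branch passes to Khalida's issue by representation.
The 1/3 is divided into 2 equal shares of 1/6 among Rashida, Karim.
Rashida is living and takes 1/6.
Karim is living and takes 1/6.
Tariq predeceased; the 1/3 allotted to Tariq's branch passes to Tariq's issue by representation.
The 1/3 is divided into 2 equal shares of 1/6 among Dalia, Ghada.
Dalia is living and takes 1/6.
Ghada is living and takes 1/6.

Dalia 1/6; Farouk 1/3; Ghada 1/6; Karim 1/6; Rashida 1/6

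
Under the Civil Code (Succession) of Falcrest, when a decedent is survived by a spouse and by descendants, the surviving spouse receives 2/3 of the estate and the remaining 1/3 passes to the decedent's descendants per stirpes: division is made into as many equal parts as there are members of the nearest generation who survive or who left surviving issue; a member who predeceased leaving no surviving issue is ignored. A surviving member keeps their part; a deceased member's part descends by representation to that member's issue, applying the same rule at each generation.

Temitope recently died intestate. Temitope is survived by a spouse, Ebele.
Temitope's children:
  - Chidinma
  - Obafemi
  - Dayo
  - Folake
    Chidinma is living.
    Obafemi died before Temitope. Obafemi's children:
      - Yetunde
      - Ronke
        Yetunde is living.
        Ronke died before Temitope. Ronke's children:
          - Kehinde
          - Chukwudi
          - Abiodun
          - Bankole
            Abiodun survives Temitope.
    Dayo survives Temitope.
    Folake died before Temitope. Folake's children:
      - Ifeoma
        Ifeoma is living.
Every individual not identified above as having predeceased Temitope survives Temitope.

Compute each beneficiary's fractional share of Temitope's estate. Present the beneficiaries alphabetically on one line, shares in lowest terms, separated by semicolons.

Ebele, as surviving spouse, takes 2/3.
The remaining 1/3 passes to Temitope's descendants per stirpes.
The 1/3 is divided into 4 equal shares of 1/12 among Chidinma, Obafemi, Dayo, Folake.
Chidinma is living and takes 1/12.
Obafemi predeceased; the 1/12 allotted to Obafemi's branch passes to Obafemi's issue by representation.
The 1/12 is divided into 2 equal shares of 1/24 among Yetunde, Ronke.
Yetunde is living and takes 1/24.
Ronke predeceased; the 1/24 allotted to Ronke's branch passes to Ronke's issue by representation.
The 1/24 is divided into 4 equal shares of 1/96 among Kehinde, Chukwudi, Abiodun, Bankole.
Kehinde is living and takes 1/96.
Chukwudi is living and takes 1/96.
Abiodun is living and takes 1/96.
Bankole is living and takes 1/96.
Dayo is living and takes 1/12.
Folake predeceased; the 1/12 allotted to Folake's branch passes to Folake's issue by representation.
Ifeoma is the sole taker at this level and receives the full 1/12.

Abiodun 1/96; Bankole 1/96; Chidinma 1/12; Chukwudi 1/96; Dayo 1/12; Ebele 2/3; Ifeoma 1/12; Kehinde 1/96; Yetunde 1/24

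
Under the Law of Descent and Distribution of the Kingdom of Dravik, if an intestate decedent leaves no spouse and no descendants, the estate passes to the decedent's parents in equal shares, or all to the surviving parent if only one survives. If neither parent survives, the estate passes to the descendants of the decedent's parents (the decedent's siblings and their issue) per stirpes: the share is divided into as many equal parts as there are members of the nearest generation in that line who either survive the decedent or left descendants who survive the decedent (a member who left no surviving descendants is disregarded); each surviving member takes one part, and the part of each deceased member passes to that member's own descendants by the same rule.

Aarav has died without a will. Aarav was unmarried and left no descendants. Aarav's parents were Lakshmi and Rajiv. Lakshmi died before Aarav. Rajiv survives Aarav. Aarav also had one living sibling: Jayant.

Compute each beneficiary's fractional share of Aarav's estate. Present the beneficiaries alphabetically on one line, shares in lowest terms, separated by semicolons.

Only one parent, Rajiv, survives, so Rajiv takes the entire estate. The siblings take nothing because a surviving parent has priority.

Rajiv 1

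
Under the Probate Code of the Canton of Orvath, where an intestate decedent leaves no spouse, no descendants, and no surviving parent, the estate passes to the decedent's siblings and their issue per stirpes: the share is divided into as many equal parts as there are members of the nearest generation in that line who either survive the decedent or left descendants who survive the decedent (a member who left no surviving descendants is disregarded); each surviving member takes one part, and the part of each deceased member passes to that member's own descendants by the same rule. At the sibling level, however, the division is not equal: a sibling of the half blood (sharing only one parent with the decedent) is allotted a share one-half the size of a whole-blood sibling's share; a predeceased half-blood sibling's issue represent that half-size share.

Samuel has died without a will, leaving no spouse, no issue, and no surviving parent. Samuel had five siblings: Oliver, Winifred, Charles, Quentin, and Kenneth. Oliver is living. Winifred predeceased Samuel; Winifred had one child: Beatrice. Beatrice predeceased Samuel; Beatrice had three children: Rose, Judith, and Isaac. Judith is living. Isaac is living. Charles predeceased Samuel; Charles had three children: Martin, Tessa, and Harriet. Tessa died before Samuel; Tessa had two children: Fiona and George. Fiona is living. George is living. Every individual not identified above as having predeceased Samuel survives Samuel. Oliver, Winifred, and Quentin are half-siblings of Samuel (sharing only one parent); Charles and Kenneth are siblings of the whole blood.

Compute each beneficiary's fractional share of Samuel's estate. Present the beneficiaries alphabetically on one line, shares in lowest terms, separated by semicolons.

No spouse, descendants, or parent survives, so the estate passes to Samuel's siblings per stirpes.
Half-blood siblings count for one-half the weight of whole-blood siblings at the initial division.
Dividing 1 in proportion to weights (total weight 7/2): Oliver (weight 1/2) → 1/7; Winifred (weight 1/2) → 1/7; Charles (weight 1) → 2/7; Quentin (weight 1/2) → 1/7; Kenneth (weight 1) → 2/7.
Oliver is living and takes 1/7.
Winifred predeceased; the 1/7 allotted to Winifred's branch passes to Winifred's issue by representation.
Beatrice's line is the sole branch at this level, so the full 1/7 passes to Beatrice's issue by representation.
The 1/7 is divided into 3 equal shares of 1/21 among Rose, Judith, Isaac.
Rose is living and takes 1/21.
Judith is living and takes 1/21.
Isaac is living and takes 1/21.
Charles predeceased; the 2/7 allotted to Charles's branch passes to Charles's issue by representation.
The 2/7 is divided into 3 equal shares of 2/21 among Martin, Tessa, Harriet.
Martin is living and takes 2/21.
Tessa predeceased; the 2/21 allotted to Tessa's branch passes to Tessa's issue by representation.
The 2/21 is divided into 2 equal shares of 1/21 among Fiona, George.
Fiona is living and takes 1/21.
George is living and takes 1/21.
Harriet is living and takes 2/21.
Quentin is living and takes 1/7.
Kenneth is living and takes 2/7.

Fiona 1/21; George 1/21; Harriet 2/21; Isaac 1/21; Judith 1/21; Kenneth 2/7; Martin 2/21; Oliver 1/7; Quentin 1/7; Rose 1/21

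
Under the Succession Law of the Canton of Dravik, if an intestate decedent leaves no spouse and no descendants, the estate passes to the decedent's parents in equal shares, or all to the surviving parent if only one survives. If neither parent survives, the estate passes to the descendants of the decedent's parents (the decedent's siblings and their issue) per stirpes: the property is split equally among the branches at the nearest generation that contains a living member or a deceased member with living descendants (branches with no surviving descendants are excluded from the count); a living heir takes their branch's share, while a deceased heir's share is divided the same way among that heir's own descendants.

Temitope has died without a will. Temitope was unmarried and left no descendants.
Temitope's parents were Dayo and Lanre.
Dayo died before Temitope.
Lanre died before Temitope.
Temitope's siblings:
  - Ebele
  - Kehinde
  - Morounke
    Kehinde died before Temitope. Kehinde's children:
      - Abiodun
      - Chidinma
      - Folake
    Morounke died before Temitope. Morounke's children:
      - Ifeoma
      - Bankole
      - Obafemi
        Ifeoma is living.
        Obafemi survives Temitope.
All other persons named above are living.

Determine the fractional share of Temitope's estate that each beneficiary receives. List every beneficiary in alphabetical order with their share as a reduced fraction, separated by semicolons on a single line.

Neither parent survives and there are no descendants, so the estate passes to Temitope's siblings and their issue per stirpes.
The estate is divided into 3 equal shares of 1/3 among Ebele, Kehinde, Morounke.
Ebele is living and takes 1/3.
Kehinde predeceased; the 1/3 allotted to Kehinde's branch passes to Kehinde's issue by representation.
The 1/3 is divided into 3 equal shares of 1/9 among Abiodun, Chidinma, Folake.
Abiodun is living and takes 1/9.
Chidinma is living and takes 1/9.
Folake is living and takes 1/9.
Morounke predeceased; the 1/3 allotted to Morounke's branch passes to Morounke's issue by representation.
The 1/3 is divided into 3 equal shares of 1/9 among Ifeoma, Bankole, Obafemi.
Ifeoma is living and takes 1/9.
Bankole is living and takes 1/9.
Obafemi is living and takes 1/9.

Abiodun 1/9; Bankole 1/9; Chidinma 1/9; Ebele 1/3; Folake 1/9; Ifeoma 1/9; Obafemi 1/9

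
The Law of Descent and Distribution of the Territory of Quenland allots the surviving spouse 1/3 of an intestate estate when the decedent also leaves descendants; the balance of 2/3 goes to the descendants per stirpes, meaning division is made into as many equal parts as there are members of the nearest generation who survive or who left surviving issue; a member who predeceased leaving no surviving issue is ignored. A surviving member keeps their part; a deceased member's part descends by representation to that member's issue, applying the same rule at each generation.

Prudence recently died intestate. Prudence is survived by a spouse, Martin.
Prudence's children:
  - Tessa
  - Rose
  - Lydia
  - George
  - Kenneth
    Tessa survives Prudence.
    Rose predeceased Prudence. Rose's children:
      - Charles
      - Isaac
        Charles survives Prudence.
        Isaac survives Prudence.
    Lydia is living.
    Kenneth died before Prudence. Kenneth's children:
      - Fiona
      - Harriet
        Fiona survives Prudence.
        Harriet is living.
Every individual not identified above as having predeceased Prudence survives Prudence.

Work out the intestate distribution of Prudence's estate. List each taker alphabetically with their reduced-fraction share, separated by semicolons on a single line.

Charles 1/15; Fiona 1/15; George 2/15; Harriet 1/15; Isaac 1/15; Lydia 2/15; Martin 1/3; Tessa 2/15

Martin, as surviving spouse, takes 1/3.
The remaining 2/3 passes to Prudence's descendants per stirpes.
The 2/3 is divided into 5 equal shares of 2/15 among Tessa, Rose, Lydia, George, Kenneth.
Tessa is living and takes 2/15.
Rose predeceased; the 2/15 allotted to Rose's branch passes to Rose's issue by representation.
The 2/15 is divided into 2 equal shares of 1/15 among Charles, Isaac.
Charles is living and takes 1/15.
Isaac is living and takes 1/15.
Lydia is living and takes 2/15.
George is living and takes 2/15.
Kenneth predeceased; the 2/15 allotted to Kenneth's branch passes to Kenneth's issue by representation.
The 2/15 is divided into 2 equal shares of 1/15 among Fiona, Harriet.
Fiona is living and takes 1/15.
Harriet is living and takes 1/15.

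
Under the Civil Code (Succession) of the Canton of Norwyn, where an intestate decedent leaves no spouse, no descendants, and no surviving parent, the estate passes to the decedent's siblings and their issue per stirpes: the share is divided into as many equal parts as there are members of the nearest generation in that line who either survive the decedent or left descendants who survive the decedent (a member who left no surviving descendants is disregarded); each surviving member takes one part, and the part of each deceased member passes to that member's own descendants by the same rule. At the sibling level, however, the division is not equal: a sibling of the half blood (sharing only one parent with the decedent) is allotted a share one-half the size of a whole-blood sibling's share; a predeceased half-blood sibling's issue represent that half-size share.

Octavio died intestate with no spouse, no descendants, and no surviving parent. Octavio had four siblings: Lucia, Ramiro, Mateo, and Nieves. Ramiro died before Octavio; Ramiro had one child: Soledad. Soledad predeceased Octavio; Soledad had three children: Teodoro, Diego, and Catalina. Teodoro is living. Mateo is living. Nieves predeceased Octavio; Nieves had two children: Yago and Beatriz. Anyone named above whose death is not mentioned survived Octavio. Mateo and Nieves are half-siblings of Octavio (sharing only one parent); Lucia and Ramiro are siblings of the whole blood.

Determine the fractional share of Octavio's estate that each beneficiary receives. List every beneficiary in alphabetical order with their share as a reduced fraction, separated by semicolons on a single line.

No spouse, descendants, or parent survives, so the estate passes to Octavio's siblings per stirpes.
Half-blood siblings count for one-half the weight of whole-blood siblings at the initial division.
Dividing 1 in proportion to weights (total weight 3): Lucia (weight 1) → 1/3; Ramiro (weight 1) → 1/3; Mateo (weight 1/2) → 1/6; Nieves (weight 1/2) → 1/6.
Lucia is living and takes 1/3.
Ramiro predeceased; the 1/3 allotted to Ramiro's branch passes to Ramiro's issue by representation.
Soledad's line is the sole branch at this level, so the full 1/3 passes to Soledad's issue by representation.
The 1/3 is divided into 3 equal shares of 1/9 among Teodoro, Diego, Catalina.
Teodoro is living and takes 1/9.
Diego is living and takes 1/9.
Catalina is living and takes 1/9.
Mateo is living and takes 1/6.
Nieves predeceased; the 1/6 allotted to Nieves's branch passes to Nieves's issue by representation.
The 1/6 is divided into 2 equal shares of 1/12 among Yago, Beatriz.
Yago is living and takes 1/12.
Beatriz is living and takes 1/12.

Beatriz 1/12; Catalina 1/9; Diego 1/9; Lucia 1/3; Mateo 1/6; Teodoro 1/9; Yago 1/12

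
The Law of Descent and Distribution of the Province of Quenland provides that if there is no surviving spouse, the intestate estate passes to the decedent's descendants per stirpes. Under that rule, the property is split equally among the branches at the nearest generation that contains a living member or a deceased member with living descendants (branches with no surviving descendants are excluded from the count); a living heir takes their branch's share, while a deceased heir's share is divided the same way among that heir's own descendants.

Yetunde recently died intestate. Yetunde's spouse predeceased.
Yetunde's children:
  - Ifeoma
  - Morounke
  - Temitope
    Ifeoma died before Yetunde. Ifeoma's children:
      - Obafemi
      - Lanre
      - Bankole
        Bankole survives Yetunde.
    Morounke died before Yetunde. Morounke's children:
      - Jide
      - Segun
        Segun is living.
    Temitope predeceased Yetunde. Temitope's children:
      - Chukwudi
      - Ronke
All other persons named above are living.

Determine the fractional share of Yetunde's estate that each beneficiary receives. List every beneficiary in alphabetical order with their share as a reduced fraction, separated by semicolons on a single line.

Bankole 1/9; Chukwudi 1/6; Jide 1/6; Lanre 1/9; Obafemi 1/9; Ronke 1/6; Segun 1/6

There is no surviving spouse, so the entire estate passes to Yetunde's descendants per stirpes.
The estate is divided into 3 equal shares of 1/3 among Ifeoma, Morounke, Temitope.
Ifeoma predeceased; the 1/3 allotted to Ifeoma's branch passes to Ifeoma's issue by representation.
The 1/3 is divided into 3 equal shares of 1/9 among Obafemi, Lanre, Bankole.
Obafemi is living and takes 1/9.
Lanre is living and takes 1/9.
Bankole is living and takes 1/9.
Morounke predeceased; the 1/3 allotted to Morounke's branch passes to Morounke's issue by representation.
The 1/3 is divided into 2 equal shares of 1/6 among Jide, Segun.
Jide is living and takes 1/6.
Segun is living and takes 1/6.
Temitope predeceased; the 1/3 allotted to Temitope's branch passes to Temitope's issue by representation.
The 1/3 is divided into 2 equal shares of 1/6 among Chukwudi, Ronke.
Chukwudi is living and takes 1/6.
Ronke is living and takes 1/6.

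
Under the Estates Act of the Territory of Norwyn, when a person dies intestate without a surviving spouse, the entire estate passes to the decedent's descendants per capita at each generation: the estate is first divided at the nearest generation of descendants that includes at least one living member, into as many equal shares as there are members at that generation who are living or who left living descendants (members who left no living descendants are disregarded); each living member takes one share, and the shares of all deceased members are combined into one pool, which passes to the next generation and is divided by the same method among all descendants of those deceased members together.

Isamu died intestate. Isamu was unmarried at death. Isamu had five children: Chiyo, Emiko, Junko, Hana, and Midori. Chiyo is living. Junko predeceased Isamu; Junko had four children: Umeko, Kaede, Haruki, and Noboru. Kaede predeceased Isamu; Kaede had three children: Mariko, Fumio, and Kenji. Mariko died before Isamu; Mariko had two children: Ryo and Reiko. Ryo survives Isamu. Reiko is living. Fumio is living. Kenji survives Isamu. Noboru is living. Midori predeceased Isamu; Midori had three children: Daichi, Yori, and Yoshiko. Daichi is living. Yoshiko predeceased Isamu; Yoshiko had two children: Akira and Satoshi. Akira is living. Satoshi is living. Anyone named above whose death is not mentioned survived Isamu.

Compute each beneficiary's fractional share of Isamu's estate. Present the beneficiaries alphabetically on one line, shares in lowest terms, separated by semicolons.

Akira 4/175; Chiyo 1/5; Daichi 2/35; Emiko 1/5; Fumio 4/175; Hana 1/5; Haruki 2/35; Kenji 4/175; Noboru 2/35; Reiko 2/175; Ryo 2/175; Satoshi 4/175; Umeko 2/35; Yori 2/35

There is no surviving spouse, so the entire estate passes to Isamu's descendants per capita at each generation.
At generation 1 (Chiyo, Emiko, Junko, Hana, Midori) there are 5 shares of (1)/5 = 1/5 each.
Living: Chiyo, Emiko, and Hana — each takes 1/5.
Deceased: Junko and Midori. Their combined 2/5 is pooled and carried to generation 2.
At generation 2 (Umeko, Kaede, Haruki, Noboru, Daichi, Yori, Yoshiko) there are 7 shares of (2/5)/7 = 2/35 each.
Living: Umeko, Haruki, Noboru, Daichi, and Yori — each takes 2/35.
Deceased: Kaede and Yoshiko. Their combined 4/35 is pooled and carried to generation 3.
At generation 3 (Mariko, Fumio, Kenji, Akira, Satoshi) there are 5 shares of (4/35)/5 = 4/175 each.
Living: Fumio, Kenji, Akira, and Satoshi — each takes 4/175.
Deceased: Mariko. That 4/175 share is carried to generation 4.
At generation 4 (Ryo, Reiko) there are 2 shares of (4/175)/2 = 2/175 each.
Living: Ryo and Reiko — each takes 2/175.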